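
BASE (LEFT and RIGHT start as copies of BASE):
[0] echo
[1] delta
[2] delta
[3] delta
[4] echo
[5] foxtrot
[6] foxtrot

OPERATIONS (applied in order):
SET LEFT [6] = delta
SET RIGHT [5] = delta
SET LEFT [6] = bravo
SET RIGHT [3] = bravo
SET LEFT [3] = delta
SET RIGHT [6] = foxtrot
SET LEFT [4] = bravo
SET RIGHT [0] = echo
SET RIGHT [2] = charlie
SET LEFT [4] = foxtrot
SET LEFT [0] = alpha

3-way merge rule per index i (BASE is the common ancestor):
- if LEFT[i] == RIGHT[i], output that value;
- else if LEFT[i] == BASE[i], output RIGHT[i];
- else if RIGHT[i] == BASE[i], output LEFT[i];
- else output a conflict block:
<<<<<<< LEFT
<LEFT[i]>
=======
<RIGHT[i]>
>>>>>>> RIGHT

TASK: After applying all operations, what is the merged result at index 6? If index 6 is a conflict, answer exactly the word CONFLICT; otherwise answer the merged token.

Answer: bravo

Derivation:
Final LEFT:  [alpha, delta, delta, delta, foxtrot, foxtrot, bravo]
Final RIGHT: [echo, delta, charlie, bravo, echo, delta, foxtrot]
i=0: L=alpha, R=echo=BASE -> take LEFT -> alpha
i=1: L=delta R=delta -> agree -> delta
i=2: L=delta=BASE, R=charlie -> take RIGHT -> charlie
i=3: L=delta=BASE, R=bravo -> take RIGHT -> bravo
i=4: L=foxtrot, R=echo=BASE -> take LEFT -> foxtrot
i=5: L=foxtrot=BASE, R=delta -> take RIGHT -> delta
i=6: L=bravo, R=foxtrot=BASE -> take LEFT -> bravo
Index 6 -> bravo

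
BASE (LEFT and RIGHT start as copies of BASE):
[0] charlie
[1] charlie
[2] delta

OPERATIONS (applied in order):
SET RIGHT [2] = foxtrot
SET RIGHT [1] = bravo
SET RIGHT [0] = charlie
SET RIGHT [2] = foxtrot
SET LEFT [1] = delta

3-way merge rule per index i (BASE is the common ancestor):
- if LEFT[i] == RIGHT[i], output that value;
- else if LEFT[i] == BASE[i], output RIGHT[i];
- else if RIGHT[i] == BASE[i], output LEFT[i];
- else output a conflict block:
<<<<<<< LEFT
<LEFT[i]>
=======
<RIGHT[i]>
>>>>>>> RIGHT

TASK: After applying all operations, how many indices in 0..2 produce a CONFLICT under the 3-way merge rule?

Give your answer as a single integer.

Answer: 1

Derivation:
Final LEFT:  [charlie, delta, delta]
Final RIGHT: [charlie, bravo, foxtrot]
i=0: L=charlie R=charlie -> agree -> charlie
i=1: BASE=charlie L=delta R=bravo all differ -> CONFLICT
i=2: L=delta=BASE, R=foxtrot -> take RIGHT -> foxtrot
Conflict count: 1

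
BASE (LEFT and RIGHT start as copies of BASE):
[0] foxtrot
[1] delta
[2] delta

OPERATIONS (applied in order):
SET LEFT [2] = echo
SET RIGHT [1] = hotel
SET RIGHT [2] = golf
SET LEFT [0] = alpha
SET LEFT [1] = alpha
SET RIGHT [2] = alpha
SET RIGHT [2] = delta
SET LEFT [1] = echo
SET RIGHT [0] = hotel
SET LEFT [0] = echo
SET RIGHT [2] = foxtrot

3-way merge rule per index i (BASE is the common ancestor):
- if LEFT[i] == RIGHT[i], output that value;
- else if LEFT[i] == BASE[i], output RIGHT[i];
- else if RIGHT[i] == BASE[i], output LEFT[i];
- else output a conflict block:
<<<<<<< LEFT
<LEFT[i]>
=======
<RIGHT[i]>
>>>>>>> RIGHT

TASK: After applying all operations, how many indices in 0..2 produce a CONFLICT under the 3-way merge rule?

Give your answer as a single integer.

Final LEFT:  [echo, echo, echo]
Final RIGHT: [hotel, hotel, foxtrot]
i=0: BASE=foxtrot L=echo R=hotel all differ -> CONFLICT
i=1: BASE=delta L=echo R=hotel all differ -> CONFLICT
i=2: BASE=delta L=echo R=foxtrot all differ -> CONFLICT
Conflict count: 3

Answer: 3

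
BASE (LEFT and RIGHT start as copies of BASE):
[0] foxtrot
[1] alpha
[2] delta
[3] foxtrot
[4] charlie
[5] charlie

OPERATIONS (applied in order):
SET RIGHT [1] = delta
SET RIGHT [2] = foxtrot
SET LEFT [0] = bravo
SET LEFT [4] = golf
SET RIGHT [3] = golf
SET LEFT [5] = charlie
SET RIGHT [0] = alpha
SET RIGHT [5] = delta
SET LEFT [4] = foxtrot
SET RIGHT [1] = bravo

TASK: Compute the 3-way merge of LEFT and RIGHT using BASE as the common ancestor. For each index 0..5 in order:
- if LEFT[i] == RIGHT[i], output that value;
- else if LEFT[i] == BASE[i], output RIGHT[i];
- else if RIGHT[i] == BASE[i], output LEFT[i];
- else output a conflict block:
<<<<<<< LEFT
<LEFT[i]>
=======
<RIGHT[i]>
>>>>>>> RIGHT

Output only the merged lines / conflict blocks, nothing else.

Answer: <<<<<<< LEFT
bravo
=======
alpha
>>>>>>> RIGHT
bravo
foxtrot
golf
foxtrot
delta

Derivation:
Final LEFT:  [bravo, alpha, delta, foxtrot, foxtrot, charlie]
Final RIGHT: [alpha, bravo, foxtrot, golf, charlie, delta]
i=0: BASE=foxtrot L=bravo R=alpha all differ -> CONFLICT
i=1: L=alpha=BASE, R=bravo -> take RIGHT -> bravo
i=2: L=delta=BASE, R=foxtrot -> take RIGHT -> foxtrot
i=3: L=foxtrot=BASE, R=golf -> take RIGHT -> golf
i=4: L=foxtrot, R=charlie=BASE -> take LEFT -> foxtrot
i=5: L=charlie=BASE, R=delta -> take RIGHT -> delta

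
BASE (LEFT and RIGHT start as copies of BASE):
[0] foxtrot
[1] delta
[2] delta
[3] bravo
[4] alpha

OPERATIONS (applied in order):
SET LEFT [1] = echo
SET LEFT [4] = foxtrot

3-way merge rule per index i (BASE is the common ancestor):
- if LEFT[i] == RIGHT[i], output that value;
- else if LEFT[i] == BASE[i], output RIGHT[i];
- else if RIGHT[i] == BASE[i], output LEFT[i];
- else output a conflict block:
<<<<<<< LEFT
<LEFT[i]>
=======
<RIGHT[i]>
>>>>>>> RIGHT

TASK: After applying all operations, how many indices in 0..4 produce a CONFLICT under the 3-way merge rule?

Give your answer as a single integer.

Answer: 0

Derivation:
Final LEFT:  [foxtrot, echo, delta, bravo, foxtrot]
Final RIGHT: [foxtrot, delta, delta, bravo, alpha]
i=0: L=foxtrot R=foxtrot -> agree -> foxtrot
i=1: L=echo, R=delta=BASE -> take LEFT -> echo
i=2: L=delta R=delta -> agree -> delta
i=3: L=bravo R=bravo -> agree -> bravo
i=4: L=foxtrot, R=alpha=BASE -> take LEFT -> foxtrot
Conflict count: 0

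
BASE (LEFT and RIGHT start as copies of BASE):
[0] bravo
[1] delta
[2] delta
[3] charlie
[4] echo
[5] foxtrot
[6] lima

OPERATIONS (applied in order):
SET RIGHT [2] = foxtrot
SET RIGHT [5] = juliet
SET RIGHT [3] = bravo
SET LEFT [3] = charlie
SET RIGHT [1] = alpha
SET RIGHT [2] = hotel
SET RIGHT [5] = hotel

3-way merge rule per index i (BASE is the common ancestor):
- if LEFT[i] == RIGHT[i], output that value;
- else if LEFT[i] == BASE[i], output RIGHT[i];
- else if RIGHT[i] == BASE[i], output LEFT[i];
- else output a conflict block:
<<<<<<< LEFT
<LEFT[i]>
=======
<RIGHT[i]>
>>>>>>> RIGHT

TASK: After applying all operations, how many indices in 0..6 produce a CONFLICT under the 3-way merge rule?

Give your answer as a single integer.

Final LEFT:  [bravo, delta, delta, charlie, echo, foxtrot, lima]
Final RIGHT: [bravo, alpha, hotel, bravo, echo, hotel, lima]
i=0: L=bravo R=bravo -> agree -> bravo
i=1: L=delta=BASE, R=alpha -> take RIGHT -> alpha
i=2: L=delta=BASE, R=hotel -> take RIGHT -> hotel
i=3: L=charlie=BASE, R=bravo -> take RIGHT -> bravo
i=4: L=echo R=echo -> agree -> echo
i=5: L=foxtrot=BASE, R=hotel -> take RIGHT -> hotel
i=6: L=lima R=lima -> agree -> lima
Conflict count: 0

Answer: 0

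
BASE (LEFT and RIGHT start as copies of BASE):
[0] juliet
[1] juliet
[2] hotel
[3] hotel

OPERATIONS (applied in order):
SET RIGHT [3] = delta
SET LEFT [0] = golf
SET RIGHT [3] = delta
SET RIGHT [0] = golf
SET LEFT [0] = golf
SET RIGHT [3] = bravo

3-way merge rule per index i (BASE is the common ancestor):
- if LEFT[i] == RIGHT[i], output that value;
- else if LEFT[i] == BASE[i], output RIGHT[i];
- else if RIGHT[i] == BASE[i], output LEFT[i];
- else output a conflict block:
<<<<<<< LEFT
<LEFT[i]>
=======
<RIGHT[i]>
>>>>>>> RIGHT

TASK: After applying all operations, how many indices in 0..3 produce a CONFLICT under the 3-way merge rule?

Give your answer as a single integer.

Final LEFT:  [golf, juliet, hotel, hotel]
Final RIGHT: [golf, juliet, hotel, bravo]
i=0: L=golf R=golf -> agree -> golf
i=1: L=juliet R=juliet -> agree -> juliet
i=2: L=hotel R=hotel -> agree -> hotel
i=3: L=hotel=BASE, R=bravo -> take RIGHT -> bravo
Conflict count: 0

Answer: 0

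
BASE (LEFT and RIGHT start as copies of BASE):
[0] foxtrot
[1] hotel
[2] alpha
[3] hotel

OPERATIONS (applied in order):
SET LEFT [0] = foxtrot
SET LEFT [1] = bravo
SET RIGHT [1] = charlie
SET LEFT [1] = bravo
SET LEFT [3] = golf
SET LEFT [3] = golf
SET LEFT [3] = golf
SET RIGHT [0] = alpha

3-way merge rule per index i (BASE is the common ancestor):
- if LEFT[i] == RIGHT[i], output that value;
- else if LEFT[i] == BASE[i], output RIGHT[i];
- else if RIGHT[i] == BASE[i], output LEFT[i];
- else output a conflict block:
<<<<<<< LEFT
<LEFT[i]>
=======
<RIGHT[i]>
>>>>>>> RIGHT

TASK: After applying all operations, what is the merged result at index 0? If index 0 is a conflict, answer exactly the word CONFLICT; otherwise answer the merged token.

Final LEFT:  [foxtrot, bravo, alpha, golf]
Final RIGHT: [alpha, charlie, alpha, hotel]
i=0: L=foxtrot=BASE, R=alpha -> take RIGHT -> alpha
i=1: BASE=hotel L=bravo R=charlie all differ -> CONFLICT
i=2: L=alpha R=alpha -> agree -> alpha
i=3: L=golf, R=hotel=BASE -> take LEFT -> golf
Index 0 -> alpha

Answer: alpha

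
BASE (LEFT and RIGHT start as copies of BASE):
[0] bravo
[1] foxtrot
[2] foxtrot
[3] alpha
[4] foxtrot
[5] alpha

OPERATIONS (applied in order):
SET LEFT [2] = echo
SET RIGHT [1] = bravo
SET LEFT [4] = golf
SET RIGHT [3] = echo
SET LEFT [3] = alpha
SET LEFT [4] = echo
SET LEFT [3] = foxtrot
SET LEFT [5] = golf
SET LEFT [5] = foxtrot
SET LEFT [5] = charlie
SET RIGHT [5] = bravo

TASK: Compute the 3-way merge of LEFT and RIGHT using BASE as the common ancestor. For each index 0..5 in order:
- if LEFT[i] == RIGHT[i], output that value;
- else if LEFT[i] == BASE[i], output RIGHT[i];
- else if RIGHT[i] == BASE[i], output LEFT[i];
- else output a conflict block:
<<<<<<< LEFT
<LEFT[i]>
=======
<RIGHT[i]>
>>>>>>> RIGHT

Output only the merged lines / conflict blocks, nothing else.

Final LEFT:  [bravo, foxtrot, echo, foxtrot, echo, charlie]
Final RIGHT: [bravo, bravo, foxtrot, echo, foxtrot, bravo]
i=0: L=bravo R=bravo -> agree -> bravo
i=1: L=foxtrot=BASE, R=bravo -> take RIGHT -> bravo
i=2: L=echo, R=foxtrot=BASE -> take LEFT -> echo
i=3: BASE=alpha L=foxtrot R=echo all differ -> CONFLICT
i=4: L=echo, R=foxtrot=BASE -> take LEFT -> echo
i=5: BASE=alpha L=charlie R=bravo all differ -> CONFLICT

Answer: bravo
bravo
echo
<<<<<<< LEFT
foxtrot
=======
echo
>>>>>>> RIGHT
echo
<<<<<<< LEFT
charlie
=======
bravo
>>>>>>> RIGHT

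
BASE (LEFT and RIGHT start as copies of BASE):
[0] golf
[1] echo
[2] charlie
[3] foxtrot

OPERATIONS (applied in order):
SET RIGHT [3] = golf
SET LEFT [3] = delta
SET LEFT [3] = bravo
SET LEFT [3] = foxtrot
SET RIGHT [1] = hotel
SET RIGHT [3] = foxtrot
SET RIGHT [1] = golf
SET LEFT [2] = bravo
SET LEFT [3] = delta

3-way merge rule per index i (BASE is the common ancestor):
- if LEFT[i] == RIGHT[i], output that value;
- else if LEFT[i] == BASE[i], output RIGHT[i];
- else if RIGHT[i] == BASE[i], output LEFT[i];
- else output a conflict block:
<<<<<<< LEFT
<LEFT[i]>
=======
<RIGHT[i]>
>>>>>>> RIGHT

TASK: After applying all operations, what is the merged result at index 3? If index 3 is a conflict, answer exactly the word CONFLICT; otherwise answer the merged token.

Final LEFT:  [golf, echo, bravo, delta]
Final RIGHT: [golf, golf, charlie, foxtrot]
i=0: L=golf R=golf -> agree -> golf
i=1: L=echo=BASE, R=golf -> take RIGHT -> golf
i=2: L=bravo, R=charlie=BASE -> take LEFT -> bravo
i=3: L=delta, R=foxtrot=BASE -> take LEFT -> delta
Index 3 -> delta

Answer: delta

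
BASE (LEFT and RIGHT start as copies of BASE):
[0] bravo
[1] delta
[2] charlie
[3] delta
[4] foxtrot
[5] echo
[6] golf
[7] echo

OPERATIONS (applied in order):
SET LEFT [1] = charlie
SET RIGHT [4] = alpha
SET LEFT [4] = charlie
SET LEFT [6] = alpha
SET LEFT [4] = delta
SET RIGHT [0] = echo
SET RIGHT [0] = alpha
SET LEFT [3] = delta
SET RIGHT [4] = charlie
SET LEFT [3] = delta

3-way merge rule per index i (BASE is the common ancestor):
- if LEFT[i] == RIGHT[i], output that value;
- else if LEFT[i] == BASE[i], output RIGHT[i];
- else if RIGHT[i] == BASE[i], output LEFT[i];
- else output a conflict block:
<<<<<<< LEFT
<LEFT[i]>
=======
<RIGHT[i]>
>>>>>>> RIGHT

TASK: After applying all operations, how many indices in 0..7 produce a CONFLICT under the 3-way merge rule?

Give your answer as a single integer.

Answer: 1

Derivation:
Final LEFT:  [bravo, charlie, charlie, delta, delta, echo, alpha, echo]
Final RIGHT: [alpha, delta, charlie, delta, charlie, echo, golf, echo]
i=0: L=bravo=BASE, R=alpha -> take RIGHT -> alpha
i=1: L=charlie, R=delta=BASE -> take LEFT -> charlie
i=2: L=charlie R=charlie -> agree -> charlie
i=3: L=delta R=delta -> agree -> delta
i=4: BASE=foxtrot L=delta R=charlie all differ -> CONFLICT
i=5: L=echo R=echo -> agree -> echo
i=6: L=alpha, R=golf=BASE -> take LEFT -> alpha
i=7: L=echo R=echo -> agree -> echo
Conflict count: 1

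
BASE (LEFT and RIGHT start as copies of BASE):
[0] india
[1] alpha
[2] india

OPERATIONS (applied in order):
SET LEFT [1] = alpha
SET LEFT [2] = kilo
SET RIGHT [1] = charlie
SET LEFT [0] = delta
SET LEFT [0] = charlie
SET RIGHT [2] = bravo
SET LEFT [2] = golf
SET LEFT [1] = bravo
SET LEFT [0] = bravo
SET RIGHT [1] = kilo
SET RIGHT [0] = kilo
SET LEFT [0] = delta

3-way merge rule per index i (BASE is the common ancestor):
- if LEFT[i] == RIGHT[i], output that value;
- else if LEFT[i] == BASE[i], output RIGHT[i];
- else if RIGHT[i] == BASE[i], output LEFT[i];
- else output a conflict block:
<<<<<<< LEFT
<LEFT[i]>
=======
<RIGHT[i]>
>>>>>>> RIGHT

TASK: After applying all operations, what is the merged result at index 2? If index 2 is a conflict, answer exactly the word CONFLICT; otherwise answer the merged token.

Final LEFT:  [delta, bravo, golf]
Final RIGHT: [kilo, kilo, bravo]
i=0: BASE=india L=delta R=kilo all differ -> CONFLICT
i=1: BASE=alpha L=bravo R=kilo all differ -> CONFLICT
i=2: BASE=india L=golf R=bravo all differ -> CONFLICT
Index 2 -> CONFLICT

Answer: CONFLICT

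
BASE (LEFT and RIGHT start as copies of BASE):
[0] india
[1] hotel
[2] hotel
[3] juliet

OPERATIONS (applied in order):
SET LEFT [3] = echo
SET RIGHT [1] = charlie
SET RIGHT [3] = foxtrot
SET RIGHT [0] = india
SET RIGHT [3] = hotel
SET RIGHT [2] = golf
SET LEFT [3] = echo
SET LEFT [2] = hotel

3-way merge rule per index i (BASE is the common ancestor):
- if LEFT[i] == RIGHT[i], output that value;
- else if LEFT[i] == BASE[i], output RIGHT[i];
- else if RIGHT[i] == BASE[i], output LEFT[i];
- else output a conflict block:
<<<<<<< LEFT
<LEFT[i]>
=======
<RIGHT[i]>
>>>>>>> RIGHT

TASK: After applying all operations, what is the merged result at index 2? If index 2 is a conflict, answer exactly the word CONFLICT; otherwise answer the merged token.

Answer: golf

Derivation:
Final LEFT:  [india, hotel, hotel, echo]
Final RIGHT: [india, charlie, golf, hotel]
i=0: L=india R=india -> agree -> india
i=1: L=hotel=BASE, R=charlie -> take RIGHT -> charlie
i=2: L=hotel=BASE, R=golf -> take RIGHT -> golf
i=3: BASE=juliet L=echo R=hotel all differ -> CONFLICT
Index 2 -> golf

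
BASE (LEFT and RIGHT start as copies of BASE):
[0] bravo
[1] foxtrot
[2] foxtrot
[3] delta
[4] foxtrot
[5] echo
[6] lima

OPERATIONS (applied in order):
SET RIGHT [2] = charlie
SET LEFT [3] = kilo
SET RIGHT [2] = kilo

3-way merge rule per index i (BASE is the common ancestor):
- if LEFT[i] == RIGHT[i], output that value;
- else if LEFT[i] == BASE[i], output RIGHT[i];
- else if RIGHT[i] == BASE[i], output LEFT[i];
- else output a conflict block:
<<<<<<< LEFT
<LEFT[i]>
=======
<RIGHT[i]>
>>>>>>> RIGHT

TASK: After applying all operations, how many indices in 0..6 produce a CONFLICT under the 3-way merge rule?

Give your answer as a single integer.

Answer: 0

Derivation:
Final LEFT:  [bravo, foxtrot, foxtrot, kilo, foxtrot, echo, lima]
Final RIGHT: [bravo, foxtrot, kilo, delta, foxtrot, echo, lima]
i=0: L=bravo R=bravo -> agree -> bravo
i=1: L=foxtrot R=foxtrot -> agree -> foxtrot
i=2: L=foxtrot=BASE, R=kilo -> take RIGHT -> kilo
i=3: L=kilo, R=delta=BASE -> take LEFT -> kilo
i=4: L=foxtrot R=foxtrot -> agree -> foxtrot
i=5: L=echo R=echo -> agree -> echo
i=6: L=lima R=lima -> agree -> lima
Conflict count: 0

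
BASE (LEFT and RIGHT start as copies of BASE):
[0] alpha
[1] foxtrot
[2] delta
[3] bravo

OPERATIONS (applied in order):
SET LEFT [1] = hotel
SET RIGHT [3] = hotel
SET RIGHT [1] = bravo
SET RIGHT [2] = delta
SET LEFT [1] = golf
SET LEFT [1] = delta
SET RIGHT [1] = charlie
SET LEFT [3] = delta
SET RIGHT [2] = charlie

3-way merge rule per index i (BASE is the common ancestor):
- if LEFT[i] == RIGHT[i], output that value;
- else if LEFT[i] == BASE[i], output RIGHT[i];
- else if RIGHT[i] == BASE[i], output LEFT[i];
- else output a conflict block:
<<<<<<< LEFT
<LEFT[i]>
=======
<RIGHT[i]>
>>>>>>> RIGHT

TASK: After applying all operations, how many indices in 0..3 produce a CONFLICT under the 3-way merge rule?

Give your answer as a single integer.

Answer: 2

Derivation:
Final LEFT:  [alpha, delta, delta, delta]
Final RIGHT: [alpha, charlie, charlie, hotel]
i=0: L=alpha R=alpha -> agree -> alpha
i=1: BASE=foxtrot L=delta R=charlie all differ -> CONFLICT
i=2: L=delta=BASE, R=charlie -> take RIGHT -> charlie
i=3: BASE=bravo L=delta R=hotel all differ -> CONFLICT
Conflict count: 2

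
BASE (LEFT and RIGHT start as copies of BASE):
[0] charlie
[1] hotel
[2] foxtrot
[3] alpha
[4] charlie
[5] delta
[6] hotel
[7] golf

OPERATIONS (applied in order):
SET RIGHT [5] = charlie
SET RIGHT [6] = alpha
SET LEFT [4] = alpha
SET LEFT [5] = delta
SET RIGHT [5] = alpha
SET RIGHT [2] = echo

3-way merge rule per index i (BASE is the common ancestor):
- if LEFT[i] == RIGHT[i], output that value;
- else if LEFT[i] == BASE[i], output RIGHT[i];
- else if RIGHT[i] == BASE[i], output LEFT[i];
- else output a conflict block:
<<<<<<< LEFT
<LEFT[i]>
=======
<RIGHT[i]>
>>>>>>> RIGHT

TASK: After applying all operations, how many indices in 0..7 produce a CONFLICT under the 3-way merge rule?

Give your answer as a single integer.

Answer: 0

Derivation:
Final LEFT:  [charlie, hotel, foxtrot, alpha, alpha, delta, hotel, golf]
Final RIGHT: [charlie, hotel, echo, alpha, charlie, alpha, alpha, golf]
i=0: L=charlie R=charlie -> agree -> charlie
i=1: L=hotel R=hotel -> agree -> hotel
i=2: L=foxtrot=BASE, R=echo -> take RIGHT -> echo
i=3: L=alpha R=alpha -> agree -> alpha
i=4: L=alpha, R=charlie=BASE -> take LEFT -> alpha
i=5: L=delta=BASE, R=alpha -> take RIGHT -> alpha
i=6: L=hotel=BASE, R=alpha -> take RIGHT -> alpha
i=7: L=golf R=golf -> agree -> golf
Conflict count: 0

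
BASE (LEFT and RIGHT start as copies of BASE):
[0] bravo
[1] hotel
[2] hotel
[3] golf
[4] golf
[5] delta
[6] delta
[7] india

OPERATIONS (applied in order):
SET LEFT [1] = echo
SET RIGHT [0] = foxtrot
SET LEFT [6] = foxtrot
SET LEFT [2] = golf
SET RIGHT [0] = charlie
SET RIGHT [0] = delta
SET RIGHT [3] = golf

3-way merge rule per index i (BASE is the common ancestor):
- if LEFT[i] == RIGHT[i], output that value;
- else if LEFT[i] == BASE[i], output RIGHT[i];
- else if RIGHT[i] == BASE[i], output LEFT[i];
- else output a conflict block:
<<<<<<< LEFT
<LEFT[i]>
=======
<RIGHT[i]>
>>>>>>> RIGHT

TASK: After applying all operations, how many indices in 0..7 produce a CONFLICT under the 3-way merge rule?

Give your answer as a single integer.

Answer: 0

Derivation:
Final LEFT:  [bravo, echo, golf, golf, golf, delta, foxtrot, india]
Final RIGHT: [delta, hotel, hotel, golf, golf, delta, delta, india]
i=0: L=bravo=BASE, R=delta -> take RIGHT -> delta
i=1: L=echo, R=hotel=BASE -> take LEFT -> echo
i=2: L=golf, R=hotel=BASE -> take LEFT -> golf
i=3: L=golf R=golf -> agree -> golf
i=4: L=golf R=golf -> agree -> golf
i=5: L=delta R=delta -> agree -> delta
i=6: L=foxtrot, R=delta=BASE -> take LEFT -> foxtrot
i=7: L=india R=india -> agree -> india
Conflict count: 0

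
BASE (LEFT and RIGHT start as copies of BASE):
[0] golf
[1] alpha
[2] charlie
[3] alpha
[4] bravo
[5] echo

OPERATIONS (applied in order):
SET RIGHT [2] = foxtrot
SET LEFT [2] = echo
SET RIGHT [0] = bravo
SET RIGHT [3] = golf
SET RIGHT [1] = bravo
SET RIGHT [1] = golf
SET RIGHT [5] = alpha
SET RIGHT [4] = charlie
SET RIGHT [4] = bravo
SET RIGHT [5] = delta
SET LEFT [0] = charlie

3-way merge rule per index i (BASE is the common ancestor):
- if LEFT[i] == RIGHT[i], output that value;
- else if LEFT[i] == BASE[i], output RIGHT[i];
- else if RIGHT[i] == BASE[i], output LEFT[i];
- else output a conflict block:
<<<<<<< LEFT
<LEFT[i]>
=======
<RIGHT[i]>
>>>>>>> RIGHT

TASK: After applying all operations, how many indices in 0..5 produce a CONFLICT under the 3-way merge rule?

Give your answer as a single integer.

Answer: 2

Derivation:
Final LEFT:  [charlie, alpha, echo, alpha, bravo, echo]
Final RIGHT: [bravo, golf, foxtrot, golf, bravo, delta]
i=0: BASE=golf L=charlie R=bravo all differ -> CONFLICT
i=1: L=alpha=BASE, R=golf -> take RIGHT -> golf
i=2: BASE=charlie L=echo R=foxtrot all differ -> CONFLICT
i=3: L=alpha=BASE, R=golf -> take RIGHT -> golf
i=4: L=bravo R=bravo -> agree -> bravo
i=5: L=echo=BASE, R=delta -> take RIGHT -> delta
Conflict count: 2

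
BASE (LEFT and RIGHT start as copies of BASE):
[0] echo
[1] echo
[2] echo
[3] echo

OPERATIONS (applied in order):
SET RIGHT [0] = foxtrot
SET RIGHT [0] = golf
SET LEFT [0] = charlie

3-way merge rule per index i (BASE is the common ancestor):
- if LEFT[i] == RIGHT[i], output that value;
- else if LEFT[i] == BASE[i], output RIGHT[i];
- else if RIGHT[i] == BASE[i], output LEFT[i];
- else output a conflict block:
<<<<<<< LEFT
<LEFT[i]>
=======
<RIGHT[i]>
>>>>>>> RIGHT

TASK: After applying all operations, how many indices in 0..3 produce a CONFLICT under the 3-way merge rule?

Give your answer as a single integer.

Final LEFT:  [charlie, echo, echo, echo]
Final RIGHT: [golf, echo, echo, echo]
i=0: BASE=echo L=charlie R=golf all differ -> CONFLICT
i=1: L=echo R=echo -> agree -> echo
i=2: L=echo R=echo -> agree -> echo
i=3: L=echo R=echo -> agree -> echo
Conflict count: 1

Answer: 1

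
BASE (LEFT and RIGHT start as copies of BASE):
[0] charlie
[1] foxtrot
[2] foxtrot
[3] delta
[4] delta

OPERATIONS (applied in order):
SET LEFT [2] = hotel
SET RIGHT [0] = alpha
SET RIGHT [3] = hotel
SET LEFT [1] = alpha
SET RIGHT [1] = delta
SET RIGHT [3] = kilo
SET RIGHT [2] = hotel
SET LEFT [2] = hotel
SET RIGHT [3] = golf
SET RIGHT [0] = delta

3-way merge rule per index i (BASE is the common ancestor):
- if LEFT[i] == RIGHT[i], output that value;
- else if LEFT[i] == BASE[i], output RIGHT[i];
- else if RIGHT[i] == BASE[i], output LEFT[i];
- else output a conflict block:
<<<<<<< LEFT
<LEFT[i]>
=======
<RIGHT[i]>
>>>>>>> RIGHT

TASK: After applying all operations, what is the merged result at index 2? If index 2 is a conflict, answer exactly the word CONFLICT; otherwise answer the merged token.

Final LEFT:  [charlie, alpha, hotel, delta, delta]
Final RIGHT: [delta, delta, hotel, golf, delta]
i=0: L=charlie=BASE, R=delta -> take RIGHT -> delta
i=1: BASE=foxtrot L=alpha R=delta all differ -> CONFLICT
i=2: L=hotel R=hotel -> agree -> hotel
i=3: L=delta=BASE, R=golf -> take RIGHT -> golf
i=4: L=delta R=delta -> agree -> delta
Index 2 -> hotel

Answer: hotel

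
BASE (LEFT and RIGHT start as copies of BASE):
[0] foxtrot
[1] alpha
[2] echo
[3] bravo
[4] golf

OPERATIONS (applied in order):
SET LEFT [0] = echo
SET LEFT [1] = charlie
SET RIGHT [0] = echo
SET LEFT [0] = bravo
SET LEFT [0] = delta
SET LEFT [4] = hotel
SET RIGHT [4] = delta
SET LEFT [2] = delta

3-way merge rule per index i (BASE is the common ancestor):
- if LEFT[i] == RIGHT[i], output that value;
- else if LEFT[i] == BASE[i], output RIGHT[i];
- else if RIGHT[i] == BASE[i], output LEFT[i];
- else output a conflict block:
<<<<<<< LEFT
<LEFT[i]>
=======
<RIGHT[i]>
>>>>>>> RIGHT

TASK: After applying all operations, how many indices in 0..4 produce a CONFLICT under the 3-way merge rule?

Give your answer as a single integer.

Answer: 2

Derivation:
Final LEFT:  [delta, charlie, delta, bravo, hotel]
Final RIGHT: [echo, alpha, echo, bravo, delta]
i=0: BASE=foxtrot L=delta R=echo all differ -> CONFLICT
i=1: L=charlie, R=alpha=BASE -> take LEFT -> charlie
i=2: L=delta, R=echo=BASE -> take LEFT -> delta
i=3: L=bravo R=bravo -> agree -> bravo
i=4: BASE=golf L=hotel R=delta all differ -> CONFLICT
Conflict count: 2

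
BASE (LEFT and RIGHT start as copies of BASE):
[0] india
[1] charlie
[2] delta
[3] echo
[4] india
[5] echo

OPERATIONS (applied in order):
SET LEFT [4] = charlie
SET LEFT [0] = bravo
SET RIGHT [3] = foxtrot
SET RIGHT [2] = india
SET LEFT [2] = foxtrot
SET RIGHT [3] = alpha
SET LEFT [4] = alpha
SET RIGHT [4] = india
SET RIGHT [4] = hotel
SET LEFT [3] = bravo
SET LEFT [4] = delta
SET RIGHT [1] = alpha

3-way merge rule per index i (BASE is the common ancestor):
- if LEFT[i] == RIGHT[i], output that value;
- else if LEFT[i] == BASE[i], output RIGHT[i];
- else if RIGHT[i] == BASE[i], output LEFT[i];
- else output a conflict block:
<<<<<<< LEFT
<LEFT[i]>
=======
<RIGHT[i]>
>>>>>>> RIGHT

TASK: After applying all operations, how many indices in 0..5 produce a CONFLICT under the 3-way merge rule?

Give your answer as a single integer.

Answer: 3

Derivation:
Final LEFT:  [bravo, charlie, foxtrot, bravo, delta, echo]
Final RIGHT: [india, alpha, india, alpha, hotel, echo]
i=0: L=bravo, R=india=BASE -> take LEFT -> bravo
i=1: L=charlie=BASE, R=alpha -> take RIGHT -> alpha
i=2: BASE=delta L=foxtrot R=india all differ -> CONFLICT
i=3: BASE=echo L=bravo R=alpha all differ -> CONFLICT
i=4: BASE=india L=delta R=hotel all differ -> CONFLICT
i=5: L=echo R=echo -> agree -> echo
Conflict count: 3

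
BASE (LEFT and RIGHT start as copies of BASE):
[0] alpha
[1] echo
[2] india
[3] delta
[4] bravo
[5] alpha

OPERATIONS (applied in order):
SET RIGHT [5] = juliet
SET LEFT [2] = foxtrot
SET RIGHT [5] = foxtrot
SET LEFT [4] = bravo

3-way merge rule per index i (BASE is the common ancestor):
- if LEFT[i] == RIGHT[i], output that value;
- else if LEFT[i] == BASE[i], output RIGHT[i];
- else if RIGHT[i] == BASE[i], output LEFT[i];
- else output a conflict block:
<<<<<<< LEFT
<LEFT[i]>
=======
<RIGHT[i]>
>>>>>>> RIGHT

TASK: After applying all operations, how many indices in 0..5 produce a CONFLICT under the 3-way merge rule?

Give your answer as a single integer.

Answer: 0

Derivation:
Final LEFT:  [alpha, echo, foxtrot, delta, bravo, alpha]
Final RIGHT: [alpha, echo, india, delta, bravo, foxtrot]
i=0: L=alpha R=alpha -> agree -> alpha
i=1: L=echo R=echo -> agree -> echo
i=2: L=foxtrot, R=india=BASE -> take LEFT -> foxtrot
i=3: L=delta R=delta -> agree -> delta
i=4: L=bravo R=bravo -> agree -> bravo
i=5: L=alpha=BASE, R=foxtrot -> take RIGHT -> foxtrot
Conflict count: 0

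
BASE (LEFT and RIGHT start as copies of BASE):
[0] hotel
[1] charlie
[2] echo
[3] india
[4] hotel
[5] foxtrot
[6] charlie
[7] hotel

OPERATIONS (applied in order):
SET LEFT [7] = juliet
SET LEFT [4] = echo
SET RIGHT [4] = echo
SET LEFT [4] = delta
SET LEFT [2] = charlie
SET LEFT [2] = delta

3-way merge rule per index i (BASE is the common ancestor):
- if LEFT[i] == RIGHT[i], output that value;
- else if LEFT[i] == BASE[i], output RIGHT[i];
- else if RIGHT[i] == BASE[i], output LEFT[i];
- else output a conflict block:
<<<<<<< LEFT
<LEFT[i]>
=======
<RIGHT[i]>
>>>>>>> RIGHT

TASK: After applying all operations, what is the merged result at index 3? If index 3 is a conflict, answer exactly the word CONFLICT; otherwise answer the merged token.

Final LEFT:  [hotel, charlie, delta, india, delta, foxtrot, charlie, juliet]
Final RIGHT: [hotel, charlie, echo, india, echo, foxtrot, charlie, hotel]
i=0: L=hotel R=hotel -> agree -> hotel
i=1: L=charlie R=charlie -> agree -> charlie
i=2: L=delta, R=echo=BASE -> take LEFT -> delta
i=3: L=india R=india -> agree -> india
i=4: BASE=hotel L=delta R=echo all differ -> CONFLICT
i=5: L=foxtrot R=foxtrot -> agree -> foxtrot
i=6: L=charlie R=charlie -> agree -> charlie
i=7: L=juliet, R=hotel=BASE -> take LEFT -> juliet
Index 3 -> india

Answer: india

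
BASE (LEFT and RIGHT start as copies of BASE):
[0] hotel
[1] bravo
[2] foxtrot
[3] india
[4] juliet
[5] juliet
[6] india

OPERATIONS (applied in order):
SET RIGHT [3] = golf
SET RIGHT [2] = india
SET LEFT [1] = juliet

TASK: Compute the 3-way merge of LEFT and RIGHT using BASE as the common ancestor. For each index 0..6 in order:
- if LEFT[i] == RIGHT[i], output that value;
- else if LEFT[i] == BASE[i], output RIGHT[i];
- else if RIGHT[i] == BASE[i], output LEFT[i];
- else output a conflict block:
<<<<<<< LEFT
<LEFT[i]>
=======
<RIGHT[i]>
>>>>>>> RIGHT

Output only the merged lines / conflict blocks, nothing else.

Answer: hotel
juliet
india
golf
juliet
juliet
india

Derivation:
Final LEFT:  [hotel, juliet, foxtrot, india, juliet, juliet, india]
Final RIGHT: [hotel, bravo, india, golf, juliet, juliet, india]
i=0: L=hotel R=hotel -> agree -> hotel
i=1: L=juliet, R=bravo=BASE -> take LEFT -> juliet
i=2: L=foxtrot=BASE, R=india -> take RIGHT -> india
i=3: L=india=BASE, R=golf -> take RIGHT -> golf
i=4: L=juliet R=juliet -> agree -> juliet
i=5: L=juliet R=juliet -> agree -> juliet
i=6: L=india R=india -> agree -> india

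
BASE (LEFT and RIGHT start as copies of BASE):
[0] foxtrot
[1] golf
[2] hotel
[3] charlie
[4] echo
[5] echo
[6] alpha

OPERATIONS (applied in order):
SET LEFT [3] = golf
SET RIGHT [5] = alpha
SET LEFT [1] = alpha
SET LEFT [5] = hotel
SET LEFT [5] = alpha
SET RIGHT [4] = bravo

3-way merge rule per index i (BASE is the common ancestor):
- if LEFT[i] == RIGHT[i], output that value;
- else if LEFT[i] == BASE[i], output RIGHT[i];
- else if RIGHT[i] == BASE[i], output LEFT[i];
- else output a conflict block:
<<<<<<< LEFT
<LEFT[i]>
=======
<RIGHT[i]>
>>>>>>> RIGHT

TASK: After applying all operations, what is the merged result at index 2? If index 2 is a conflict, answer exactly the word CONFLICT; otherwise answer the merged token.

Final LEFT:  [foxtrot, alpha, hotel, golf, echo, alpha, alpha]
Final RIGHT: [foxtrot, golf, hotel, charlie, bravo, alpha, alpha]
i=0: L=foxtrot R=foxtrot -> agree -> foxtrot
i=1: L=alpha, R=golf=BASE -> take LEFT -> alpha
i=2: L=hotel R=hotel -> agree -> hotel
i=3: L=golf, R=charlie=BASE -> take LEFT -> golf
i=4: L=echo=BASE, R=bravo -> take RIGHT -> bravo
i=5: L=alpha R=alpha -> agree -> alpha
i=6: L=alpha R=alpha -> agree -> alpha
Index 2 -> hotel

Answer: hotel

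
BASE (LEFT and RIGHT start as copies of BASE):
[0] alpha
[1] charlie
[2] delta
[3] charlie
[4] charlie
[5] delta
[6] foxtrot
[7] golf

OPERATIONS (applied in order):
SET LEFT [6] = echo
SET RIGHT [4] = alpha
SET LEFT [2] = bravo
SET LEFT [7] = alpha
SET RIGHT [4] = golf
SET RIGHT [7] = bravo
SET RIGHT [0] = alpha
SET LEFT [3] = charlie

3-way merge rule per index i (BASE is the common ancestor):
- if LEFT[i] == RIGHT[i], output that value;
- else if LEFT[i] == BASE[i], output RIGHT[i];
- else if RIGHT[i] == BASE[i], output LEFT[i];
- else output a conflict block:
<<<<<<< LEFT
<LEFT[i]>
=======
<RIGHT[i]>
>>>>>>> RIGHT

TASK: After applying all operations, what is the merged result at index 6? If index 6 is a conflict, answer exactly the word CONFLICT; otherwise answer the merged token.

Answer: echo

Derivation:
Final LEFT:  [alpha, charlie, bravo, charlie, charlie, delta, echo, alpha]
Final RIGHT: [alpha, charlie, delta, charlie, golf, delta, foxtrot, bravo]
i=0: L=alpha R=alpha -> agree -> alpha
i=1: L=charlie R=charlie -> agree -> charlie
i=2: L=bravo, R=delta=BASE -> take LEFT -> bravo
i=3: L=charlie R=charlie -> agree -> charlie
i=4: L=charlie=BASE, R=golf -> take RIGHT -> golf
i=5: L=delta R=delta -> agree -> delta
i=6: L=echo, R=foxtrot=BASE -> take LEFT -> echo
i=7: BASE=golf L=alpha R=bravo all differ -> CONFLICT
Index 6 -> echo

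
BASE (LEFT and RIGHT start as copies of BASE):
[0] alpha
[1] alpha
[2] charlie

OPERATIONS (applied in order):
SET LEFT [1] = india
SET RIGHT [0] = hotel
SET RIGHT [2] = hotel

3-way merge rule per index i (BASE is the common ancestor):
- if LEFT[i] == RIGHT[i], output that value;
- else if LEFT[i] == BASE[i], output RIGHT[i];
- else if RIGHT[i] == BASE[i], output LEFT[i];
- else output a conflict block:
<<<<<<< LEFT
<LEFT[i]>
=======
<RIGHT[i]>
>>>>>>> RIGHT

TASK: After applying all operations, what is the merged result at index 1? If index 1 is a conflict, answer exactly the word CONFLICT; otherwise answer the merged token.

Final LEFT:  [alpha, india, charlie]
Final RIGHT: [hotel, alpha, hotel]
i=0: L=alpha=BASE, R=hotel -> take RIGHT -> hotel
i=1: L=india, R=alpha=BASE -> take LEFT -> india
i=2: L=charlie=BASE, R=hotel -> take RIGHT -> hotel
Index 1 -> india

Answer: india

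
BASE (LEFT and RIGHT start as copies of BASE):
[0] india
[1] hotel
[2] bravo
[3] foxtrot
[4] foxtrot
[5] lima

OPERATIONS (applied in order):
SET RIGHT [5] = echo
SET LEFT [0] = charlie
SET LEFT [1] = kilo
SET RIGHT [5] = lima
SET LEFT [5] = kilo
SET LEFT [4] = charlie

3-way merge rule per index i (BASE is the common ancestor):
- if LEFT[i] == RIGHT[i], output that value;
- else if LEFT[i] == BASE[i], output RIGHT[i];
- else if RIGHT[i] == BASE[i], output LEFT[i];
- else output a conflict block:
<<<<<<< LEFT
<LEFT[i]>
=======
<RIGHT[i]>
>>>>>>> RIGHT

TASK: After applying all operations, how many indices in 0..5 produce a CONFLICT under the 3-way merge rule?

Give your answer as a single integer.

Final LEFT:  [charlie, kilo, bravo, foxtrot, charlie, kilo]
Final RIGHT: [india, hotel, bravo, foxtrot, foxtrot, lima]
i=0: L=charlie, R=india=BASE -> take LEFT -> charlie
i=1: L=kilo, R=hotel=BASE -> take LEFT -> kilo
i=2: L=bravo R=bravo -> agree -> bravo
i=3: L=foxtrot R=foxtrot -> agree -> foxtrot
i=4: L=charlie, R=foxtrot=BASE -> take LEFT -> charlie
i=5: L=kilo, R=lima=BASE -> take LEFT -> kilo
Conflict count: 0

Answer: 0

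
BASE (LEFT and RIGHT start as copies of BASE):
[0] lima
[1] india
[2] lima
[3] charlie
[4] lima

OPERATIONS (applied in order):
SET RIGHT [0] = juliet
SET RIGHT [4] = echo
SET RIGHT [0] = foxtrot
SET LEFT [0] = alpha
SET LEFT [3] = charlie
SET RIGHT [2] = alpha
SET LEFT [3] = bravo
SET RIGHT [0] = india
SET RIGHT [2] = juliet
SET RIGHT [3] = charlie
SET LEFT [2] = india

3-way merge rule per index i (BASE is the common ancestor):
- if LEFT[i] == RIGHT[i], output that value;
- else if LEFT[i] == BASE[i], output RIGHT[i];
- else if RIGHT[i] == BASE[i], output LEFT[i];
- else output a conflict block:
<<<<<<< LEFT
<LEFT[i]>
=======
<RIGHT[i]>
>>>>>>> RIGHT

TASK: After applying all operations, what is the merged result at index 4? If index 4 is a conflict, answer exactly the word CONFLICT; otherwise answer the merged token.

Final LEFT:  [alpha, india, india, bravo, lima]
Final RIGHT: [india, india, juliet, charlie, echo]
i=0: BASE=lima L=alpha R=india all differ -> CONFLICT
i=1: L=india R=india -> agree -> india
i=2: BASE=lima L=india R=juliet all differ -> CONFLICT
i=3: L=bravo, R=charlie=BASE -> take LEFT -> bravo
i=4: L=lima=BASE, R=echo -> take RIGHT -> echo
Index 4 -> echo

Answer: echo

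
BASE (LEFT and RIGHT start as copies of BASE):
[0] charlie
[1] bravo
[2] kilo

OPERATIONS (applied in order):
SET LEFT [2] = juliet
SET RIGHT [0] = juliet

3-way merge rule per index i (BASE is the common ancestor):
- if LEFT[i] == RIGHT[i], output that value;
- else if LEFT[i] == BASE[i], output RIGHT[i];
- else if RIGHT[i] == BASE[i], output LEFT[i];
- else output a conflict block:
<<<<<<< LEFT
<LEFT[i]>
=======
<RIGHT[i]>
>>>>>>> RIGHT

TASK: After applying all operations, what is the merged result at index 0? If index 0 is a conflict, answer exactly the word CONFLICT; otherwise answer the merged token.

Final LEFT:  [charlie, bravo, juliet]
Final RIGHT: [juliet, bravo, kilo]
i=0: L=charlie=BASE, R=juliet -> take RIGHT -> juliet
i=1: L=bravo R=bravo -> agree -> bravo
i=2: L=juliet, R=kilo=BASE -> take LEFT -> juliet
Index 0 -> juliet

Answer: juliet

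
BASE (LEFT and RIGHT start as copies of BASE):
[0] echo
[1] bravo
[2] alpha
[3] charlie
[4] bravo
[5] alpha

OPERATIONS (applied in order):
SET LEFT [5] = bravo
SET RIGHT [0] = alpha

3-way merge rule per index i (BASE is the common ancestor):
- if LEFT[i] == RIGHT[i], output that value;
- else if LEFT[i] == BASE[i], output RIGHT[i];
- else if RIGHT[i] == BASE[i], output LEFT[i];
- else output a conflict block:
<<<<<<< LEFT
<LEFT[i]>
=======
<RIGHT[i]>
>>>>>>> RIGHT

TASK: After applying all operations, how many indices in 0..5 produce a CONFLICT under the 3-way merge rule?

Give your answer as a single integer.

Final LEFT:  [echo, bravo, alpha, charlie, bravo, bravo]
Final RIGHT: [alpha, bravo, alpha, charlie, bravo, alpha]
i=0: L=echo=BASE, R=alpha -> take RIGHT -> alpha
i=1: L=bravo R=bravo -> agree -> bravo
i=2: L=alpha R=alpha -> agree -> alpha
i=3: L=charlie R=charlie -> agree -> charlie
i=4: L=bravo R=bravo -> agree -> bravo
i=5: L=bravo, R=alpha=BASE -> take LEFT -> bravo
Conflict count: 0

Answer: 0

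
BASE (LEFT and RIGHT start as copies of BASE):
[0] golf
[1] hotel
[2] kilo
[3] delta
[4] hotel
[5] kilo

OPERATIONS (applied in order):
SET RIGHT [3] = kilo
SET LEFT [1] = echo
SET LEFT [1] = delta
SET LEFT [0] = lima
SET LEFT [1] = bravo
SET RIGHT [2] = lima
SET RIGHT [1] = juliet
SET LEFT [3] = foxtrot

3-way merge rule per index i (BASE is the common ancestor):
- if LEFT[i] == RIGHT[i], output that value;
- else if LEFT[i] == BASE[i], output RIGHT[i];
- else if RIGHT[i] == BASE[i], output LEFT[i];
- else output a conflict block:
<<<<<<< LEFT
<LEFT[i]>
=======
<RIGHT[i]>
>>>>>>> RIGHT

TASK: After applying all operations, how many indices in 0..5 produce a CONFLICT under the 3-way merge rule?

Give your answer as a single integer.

Final LEFT:  [lima, bravo, kilo, foxtrot, hotel, kilo]
Final RIGHT: [golf, juliet, lima, kilo, hotel, kilo]
i=0: L=lima, R=golf=BASE -> take LEFT -> lima
i=1: BASE=hotel L=bravo R=juliet all differ -> CONFLICT
i=2: L=kilo=BASE, R=lima -> take RIGHT -> lima
i=3: BASE=delta L=foxtrot R=kilo all differ -> CONFLICT
i=4: L=hotel R=hotel -> agree -> hotel
i=5: L=kilo R=kilo -> agree -> kilo
Conflict count: 2

Answer: 2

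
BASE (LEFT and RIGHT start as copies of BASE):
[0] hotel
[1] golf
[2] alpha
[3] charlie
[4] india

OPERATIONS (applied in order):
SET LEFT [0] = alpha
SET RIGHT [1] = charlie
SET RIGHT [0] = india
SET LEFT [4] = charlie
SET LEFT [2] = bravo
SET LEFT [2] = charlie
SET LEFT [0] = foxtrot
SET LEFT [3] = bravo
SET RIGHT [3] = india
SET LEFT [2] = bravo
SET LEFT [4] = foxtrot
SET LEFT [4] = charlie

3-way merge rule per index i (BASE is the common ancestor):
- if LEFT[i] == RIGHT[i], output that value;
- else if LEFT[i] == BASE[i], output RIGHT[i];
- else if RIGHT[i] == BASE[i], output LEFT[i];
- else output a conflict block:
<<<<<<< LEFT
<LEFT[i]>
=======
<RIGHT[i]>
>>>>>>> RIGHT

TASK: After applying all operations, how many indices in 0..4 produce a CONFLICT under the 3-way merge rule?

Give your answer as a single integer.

Answer: 2

Derivation:
Final LEFT:  [foxtrot, golf, bravo, bravo, charlie]
Final RIGHT: [india, charlie, alpha, india, india]
i=0: BASE=hotel L=foxtrot R=india all differ -> CONFLICT
i=1: L=golf=BASE, R=charlie -> take RIGHT -> charlie
i=2: L=bravo, R=alpha=BASE -> take LEFT -> bravo
i=3: BASE=charlie L=bravo R=india all differ -> CONFLICT
i=4: L=charlie, R=india=BASE -> take LEFT -> charlie
Conflict count: 2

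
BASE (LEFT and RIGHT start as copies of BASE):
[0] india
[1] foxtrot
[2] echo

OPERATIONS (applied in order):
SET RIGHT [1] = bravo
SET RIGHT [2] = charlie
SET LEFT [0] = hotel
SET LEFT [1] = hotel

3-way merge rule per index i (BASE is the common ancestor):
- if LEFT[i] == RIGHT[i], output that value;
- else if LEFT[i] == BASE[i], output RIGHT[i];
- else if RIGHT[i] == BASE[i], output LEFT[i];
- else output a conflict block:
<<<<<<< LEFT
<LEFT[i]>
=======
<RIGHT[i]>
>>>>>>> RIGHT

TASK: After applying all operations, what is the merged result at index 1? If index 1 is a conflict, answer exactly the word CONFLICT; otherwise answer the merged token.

Final LEFT:  [hotel, hotel, echo]
Final RIGHT: [india, bravo, charlie]
i=0: L=hotel, R=india=BASE -> take LEFT -> hotel
i=1: BASE=foxtrot L=hotel R=bravo all differ -> CONFLICT
i=2: L=echo=BASE, R=charlie -> take RIGHT -> charlie
Index 1 -> CONFLICT

Answer: CONFLICT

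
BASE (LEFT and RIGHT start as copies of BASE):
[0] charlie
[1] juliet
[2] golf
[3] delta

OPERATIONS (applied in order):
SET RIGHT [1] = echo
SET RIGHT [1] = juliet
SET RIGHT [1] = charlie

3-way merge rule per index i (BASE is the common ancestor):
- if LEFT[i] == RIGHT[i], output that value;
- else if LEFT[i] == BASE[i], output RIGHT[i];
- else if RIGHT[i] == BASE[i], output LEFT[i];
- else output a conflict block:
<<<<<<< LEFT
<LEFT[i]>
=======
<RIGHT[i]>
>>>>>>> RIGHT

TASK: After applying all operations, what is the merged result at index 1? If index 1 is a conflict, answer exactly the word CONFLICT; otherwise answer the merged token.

Answer: charlie

Derivation:
Final LEFT:  [charlie, juliet, golf, delta]
Final RIGHT: [charlie, charlie, golf, delta]
i=0: L=charlie R=charlie -> agree -> charlie
i=1: L=juliet=BASE, R=charlie -> take RIGHT -> charlie
i=2: L=golf R=golf -> agree -> golf
i=3: L=delta R=delta -> agree -> delta
Index 1 -> charlie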